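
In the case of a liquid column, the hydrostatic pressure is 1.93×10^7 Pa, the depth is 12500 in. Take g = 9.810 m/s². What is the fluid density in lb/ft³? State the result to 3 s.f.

Solving P = ρ·g·h for ρ: ρ = P/(g·h).
P = 1.93×10^7 Pa; h = 12500 in = 317.5 m; g = 9.810 m/s².
ρ = 6196 kg/m³
6196 kg/m³ × (1 lb/ft³ / 16.02 kg/m³) = 386.8 lb/ft³

387 lb/ft³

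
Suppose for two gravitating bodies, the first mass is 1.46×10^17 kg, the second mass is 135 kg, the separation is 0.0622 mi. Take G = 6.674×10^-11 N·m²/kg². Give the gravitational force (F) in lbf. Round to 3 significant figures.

Directly: F = Gm₁m₂/r².
m₁ = 1.46×10^17 kg; m₂ = 135 kg; r = 0.0622 mi = 100.1 m; G = 6.674×10^-11 N·m²/kg².
F = 1.313×10^5 N  (the unit combination reduces to kg·m/s² = N)
1.313×10^5 N × (1 lbf / 4.448 N) = 29513 lbf

29500 lbf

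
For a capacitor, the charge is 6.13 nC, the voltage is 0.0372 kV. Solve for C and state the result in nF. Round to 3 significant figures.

0.165 nF

Directly: C = Q/V.
Q = 6.13 nC = 6.130×10^-9 C; V = 0.0372 kV = 37.20 V.
C = 1.648×10^-10 F
1.648×10^-10 F × (1 nF / 1.000×10^-9 F) = 0.1648 nF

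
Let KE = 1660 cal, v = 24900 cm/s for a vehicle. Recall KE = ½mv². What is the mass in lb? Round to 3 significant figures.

0.494 lb

Solving KE = ½mv² for m: m = 2·KE/v².
KE = 1660 cal = 6945 J; v = 24900 cm/s = 249.0 m/s.
m = 0.2240 kg
0.2240 kg × (1 lb / 0.4536 kg) = 0.4939 lb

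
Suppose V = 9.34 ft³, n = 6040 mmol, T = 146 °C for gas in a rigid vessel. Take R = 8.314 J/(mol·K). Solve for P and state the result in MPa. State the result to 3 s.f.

P is given directly by: P = nRT/V.
V = 9.34 ft³ = 0.2645 m³; n = 6040 mmol = 6.040 mol; T = 146 °C = 419.1 K; R = 8.314 J/(mol·K).
P = 79584 Pa  (the unit combination reduces to kg/(m·s²) = Pa)
79584 Pa × (1 MPa / 1.000×10^6 Pa) = 0.07958 MPa

0.0796 MPa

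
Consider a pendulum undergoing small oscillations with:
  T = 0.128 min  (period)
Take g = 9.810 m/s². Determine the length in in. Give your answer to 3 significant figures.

Rearranging T = 2π√(L/g) for L: L = g·(T/2π)².
T = 0.128 min = 7.680 s; g = 9.810 m/s².
L = 14.66 m
14.66 m × (1 in / 0.02540 m) = 577.0 in

577 in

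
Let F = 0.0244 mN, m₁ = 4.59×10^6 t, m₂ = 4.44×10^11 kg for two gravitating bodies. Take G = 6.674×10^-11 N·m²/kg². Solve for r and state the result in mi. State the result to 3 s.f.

46400 mi

Rearranging: r = √(G·m₁m₂/F).
F = 0.0244 mN = 2.440×10^-5 N; m₁ = 4.59×10^6 t = 4.590×10^9 kg; m₂ = 4.44×10^11 kg; G = 6.674×10^-11 N·m²/kg².
r = 7.466×10^7 m
7.466×10^7 m × (1 mi / 1609 m) = 46392 mi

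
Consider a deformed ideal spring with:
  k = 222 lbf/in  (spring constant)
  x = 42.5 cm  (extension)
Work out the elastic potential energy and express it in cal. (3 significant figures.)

U is given directly by: U = ½kx².
k = 222 lbf/in = 38878 N/m; x = 42.5 cm = 0.4250 m.
U = 3511 J  (the unit combination reduces to kg·m²/s² = J)
3511 J × (1 cal / 4.184 J) = 839.2 cal

839 cal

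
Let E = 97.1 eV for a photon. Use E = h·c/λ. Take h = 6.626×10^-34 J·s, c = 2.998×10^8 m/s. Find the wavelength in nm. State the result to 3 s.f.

12.8 nm

Solving E = h·c/λ for λ: λ = hc/E.
E = 97.1 eV = 1.556×10^-17 J; h = 6.626×10^-34 J·s; c = 2.998×10^8 m/s.
λ = 1.277×10^-8 m
1.277×10^-8 m × (1 nm / 1.000×10^-9 m) = 12.77 nm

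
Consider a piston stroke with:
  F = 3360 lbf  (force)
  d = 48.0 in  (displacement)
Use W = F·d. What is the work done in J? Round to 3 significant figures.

W is given directly by: W = F·d.
F = 3360 lbf = 14946 N; d = 48.0 in = 1.219 m.
W = 18222 J

18200 J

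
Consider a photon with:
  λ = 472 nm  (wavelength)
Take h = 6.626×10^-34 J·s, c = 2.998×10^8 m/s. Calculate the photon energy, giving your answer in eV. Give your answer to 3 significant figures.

E is given directly by: E = hc/λ.
λ = 472 nm = 4.720×10^-7 m; h = 6.626×10^-34 J·s; c = 2.998×10^8 m/s.
E = 4.209×10^-19 J  (the unit combination reduces to kg·m²/s² = J)
4.209×10^-19 J × (1 eV / 1.602×10^-19 J) = 2.627 eV

2.63 eV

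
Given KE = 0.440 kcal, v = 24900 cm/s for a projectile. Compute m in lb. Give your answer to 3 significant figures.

Solving KE = ½mv² for m: m = 2·KE/v².
KE = 0.440 kcal = 1841 J; v = 24900 cm/s = 249.0 m/s.
m = 0.05938 kg
0.05938 kg × (1 lb / 0.4536 kg) = 0.1309 lb

0.131 lb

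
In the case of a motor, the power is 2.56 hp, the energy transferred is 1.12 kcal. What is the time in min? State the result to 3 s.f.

Rearranging P = W/t for t: t = W/P.
P = 2.56 hp = 1909 W; W = 1.12 kcal = 4686 J.
t = 2.455 s
2.455 s × (1 min / 60.00 s) = 0.04091 min

0.0409 min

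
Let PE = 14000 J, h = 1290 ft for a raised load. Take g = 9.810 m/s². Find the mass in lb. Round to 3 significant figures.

8.00 lb

Rearranging PE = m·g·h for m: m = PE/(g·h).
PE = 14000 J; h = 1290 ft = 393.2 m; g = 9.810 m/s².
m = 3.630 kg
3.630 kg × (1 lb / 0.4536 kg) = 8.002 lb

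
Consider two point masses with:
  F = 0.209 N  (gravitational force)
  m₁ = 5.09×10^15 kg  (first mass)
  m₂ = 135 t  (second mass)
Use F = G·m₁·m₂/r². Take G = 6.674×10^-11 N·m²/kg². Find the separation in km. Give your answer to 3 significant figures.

468 km

From Newton's law of gravitation: r = √(G·m₁m₂/F).
F = 0.209 N; m₁ = 5.09×10^15 kg; m₂ = 135 t = 1.350×10^5 kg; G = 6.674×10^-11 N·m²/kg².
r = 4.684×10^5 m
4.684×10^5 m × (1 km / 1000 m) = 468.4 km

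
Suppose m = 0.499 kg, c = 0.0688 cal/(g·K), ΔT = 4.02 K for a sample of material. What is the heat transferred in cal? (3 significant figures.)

Directly: Q = mcΔT.
m = 0.499 kg; c = 0.0688 cal/(g·K) = 287.9 J/(kg·K); ΔT = 4.02 K.
Q = 577.4 J  (the unit combination reduces to kg·m²/s² = J)
577.4 J × (1 cal / 4.184 J) = 138.0 cal

138 cal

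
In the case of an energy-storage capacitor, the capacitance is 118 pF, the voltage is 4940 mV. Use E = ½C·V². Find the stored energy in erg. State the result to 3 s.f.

0.0144 erg

E is given directly by: E = ½CV².
C = 118 pF = 1.180×10^-10 F; V = 4940 mV = 4.940 V.
E = 1.440×10^-9 J  (the unit combination reduces to kg·m²/s² = J)
1.440×10^-9 J × (1 erg / 1.000×10^-7 J) = 0.01440 erg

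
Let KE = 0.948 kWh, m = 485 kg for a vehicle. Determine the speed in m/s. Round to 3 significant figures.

119 m/s

Rearranging KE = ½mv² for v: v = √(2·KE/m).
KE = 0.948 kWh = 3.413×10^6 J; m = 485 kg.
v = 118.6 m/s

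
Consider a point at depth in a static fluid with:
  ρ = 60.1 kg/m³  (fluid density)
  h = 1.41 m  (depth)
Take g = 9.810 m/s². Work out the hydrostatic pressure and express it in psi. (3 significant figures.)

0.121 psi

P is given directly by: P = ρgh.
ρ = 60.1 kg/m³; h = 1.41 m; g = 9.810 m/s².
P = 831.3 Pa
831.3 Pa × (1 psi / 6895 Pa) = 0.1206 psi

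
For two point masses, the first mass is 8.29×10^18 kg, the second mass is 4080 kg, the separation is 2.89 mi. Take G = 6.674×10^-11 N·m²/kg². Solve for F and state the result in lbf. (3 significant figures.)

23500 lbf

From Newton's law of gravitation: F = Gm₁m₂/r².
m₁ = 8.29×10^18 kg; m₂ = 4080 kg; r = 2.89 mi = 4651 m; G = 6.674×10^-11 N·m²/kg².
F = 1.044×10^5 N
1.044×10^5 N × (1 lbf / 4.448 N) = 23460 lbf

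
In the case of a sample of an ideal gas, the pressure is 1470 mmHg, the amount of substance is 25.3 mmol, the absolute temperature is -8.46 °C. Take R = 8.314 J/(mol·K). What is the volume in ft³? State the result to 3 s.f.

0.0100 ft³

From the ideal-gas law: V = nRT/P.
P = 1470 mmHg = 1.960×10^5 Pa; n = 25.3 mmol = 0.02530 mol; T = -8.46 °C = 264.7 K; R = 8.314 J/(mol·K).
V = 2.841×10^-4 m³
2.841×10^-4 m³ × (1 ft³ / 0.02832 m³) = 0.01003 ft³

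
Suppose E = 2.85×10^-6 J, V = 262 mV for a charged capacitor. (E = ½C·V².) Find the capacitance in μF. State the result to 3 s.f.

Solving E = ½C·V² for C: C = 2E/V².
E = 2.85×10^-6 J; V = 262 mV = 0.2620 V.
C = 8.304×10^-5 F
8.304×10^-5 F × (1 μF / 1.000×10^-6 F) = 83.04 μF

83.0 μF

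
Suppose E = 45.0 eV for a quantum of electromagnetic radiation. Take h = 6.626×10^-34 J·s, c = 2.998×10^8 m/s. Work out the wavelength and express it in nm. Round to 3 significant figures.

27.6 nm

Rearranging E = h·c/λ for λ: λ = hc/E.
E = 45.0 eV = 7.210×10^-18 J; h = 6.626×10^-34 J·s; c = 2.998×10^8 m/s.
λ = 2.755×10^-8 m
2.755×10^-8 m × (1 nm / 1.000×10^-9 m) = 27.55 nm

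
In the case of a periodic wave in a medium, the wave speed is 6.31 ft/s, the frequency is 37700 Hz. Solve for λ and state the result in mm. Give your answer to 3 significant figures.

Solving v = f·λ for λ: λ = v/f.
v = 6.31 ft/s = 1.923 m/s; f = 37700 Hz.
λ = 5.102×10^-5 m
5.102×10^-5 m × (1 mm / 0.001000 m) = 0.05102 mm

0.0510 mm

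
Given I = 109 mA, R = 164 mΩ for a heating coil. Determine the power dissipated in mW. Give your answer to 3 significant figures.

1.95 mW

Directly: P = I²R.
I = 109 mA = 0.1090 A; R = 164 mΩ = 0.1640 Ω.
P = 0.001948 W  (the unit combination reduces to kg·m²/s³ = W)
0.001948 W × (1 mW / 0.001000 W) = 1.948 mW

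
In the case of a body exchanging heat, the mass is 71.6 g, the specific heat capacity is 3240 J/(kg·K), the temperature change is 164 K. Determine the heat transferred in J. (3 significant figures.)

Directly: Q = mcΔT.
m = 71.6 g = 0.07160 kg; c = 3240 J/(kg·K); ΔT = 164 K.
Q = 38045 J

38000 J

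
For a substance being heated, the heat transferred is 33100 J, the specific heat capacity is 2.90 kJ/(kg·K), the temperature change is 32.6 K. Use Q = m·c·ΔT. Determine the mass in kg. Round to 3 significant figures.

Solving Q = m·c·ΔT for m: m = Q/(c·ΔT).
Q = 33100 J; c = 2.90 kJ/(kg·K) = 2900 J/(kg·K); ΔT = 32.6 K.
m = 0.3501 kg

0.350 kg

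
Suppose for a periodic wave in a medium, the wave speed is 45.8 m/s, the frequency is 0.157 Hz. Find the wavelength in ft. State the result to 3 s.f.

957 ft

Rearranging: λ = v/f.
v = 45.8 m/s; f = 0.157 Hz.
λ = 291.7 m
291.7 m × (1 ft / 0.3048 m) = 957.1 ft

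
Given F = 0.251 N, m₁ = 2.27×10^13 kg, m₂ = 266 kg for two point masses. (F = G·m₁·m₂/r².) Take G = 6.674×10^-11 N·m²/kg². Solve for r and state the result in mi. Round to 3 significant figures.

0.787 mi

Rearranging: r = √(G·m₁m₂/F).
F = 0.251 N; m₁ = 2.27×10^13 kg; m₂ = 266 kg; G = 6.674×10^-11 N·m²/kg².
r = 1267 m
1267 m × (1 mi / 1609 m) = 0.7873 mi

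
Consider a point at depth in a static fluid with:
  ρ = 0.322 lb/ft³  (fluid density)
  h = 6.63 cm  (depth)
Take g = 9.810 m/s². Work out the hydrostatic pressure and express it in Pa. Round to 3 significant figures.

P is given directly by: P = ρgh.
ρ = 0.322 lb/ft³ = 5.158 kg/m³; h = 6.63 cm = 0.06630 m; g = 9.810 m/s².
P = 3.355 Pa  (the unit combination reduces to kg/(m·s²) = Pa)

3.35 Pa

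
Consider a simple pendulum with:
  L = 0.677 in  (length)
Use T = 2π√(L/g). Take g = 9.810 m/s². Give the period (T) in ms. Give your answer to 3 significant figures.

T is given directly by: T = 2π√(L/g).
L = 0.677 in = 0.01720 m; g = 9.810 m/s².
T = 0.2631 s
0.2631 s × (1 ms / 0.001000 s) = 263.1 ms

263 ms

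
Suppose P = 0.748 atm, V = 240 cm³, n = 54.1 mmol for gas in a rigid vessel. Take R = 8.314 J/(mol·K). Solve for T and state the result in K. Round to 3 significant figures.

From the ideal-gas law: T = PV/(nR).
P = 0.748 atm = 75791 Pa; V = 240 cm³ = 2.400×10^-4 m³; n = 54.1 mmol = 0.05410 mol; R = 8.314 J/(mol·K).
T = 40.44 K

40.4 K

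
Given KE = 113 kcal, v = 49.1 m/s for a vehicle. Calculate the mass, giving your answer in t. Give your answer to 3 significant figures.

0.392 t

Rearranging KE = ½mv² for m: m = 2·KE/v².
KE = 113 kcal = 4.728×10^5 J; v = 49.1 m/s.
m = 392.2 kg
392.2 kg × (1 t / 1000 kg) = 0.3922 t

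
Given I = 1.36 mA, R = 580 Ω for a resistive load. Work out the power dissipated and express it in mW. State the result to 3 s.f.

1.07 mW

Directly: P = I²R.
I = 1.36 mA = 0.001360 A; R = 580 Ω.
P = 0.001073 W
0.001073 W × (1 mW / 0.001000 W) = 1.073 mW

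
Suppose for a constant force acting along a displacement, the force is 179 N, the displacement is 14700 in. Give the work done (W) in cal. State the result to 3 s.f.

Directly: W = F·d.
F = 179 N; d = 14700 in = 373.4 m.
W = 66835 J
66835 J × (1 cal / 4.184 J) = 15974 cal

16000 cal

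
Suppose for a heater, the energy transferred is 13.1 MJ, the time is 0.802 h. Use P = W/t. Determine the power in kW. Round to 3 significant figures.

P is given directly by: P = W/t.
W = 13.1 MJ = 1.310×10^7 J; t = 0.802 h = 2887 s.
P = 4537 W  (the unit combination reduces to kg·m²/s³ = W)
4537 W × (1 kW / 1000 W) = 4.537 kW

4.54 kW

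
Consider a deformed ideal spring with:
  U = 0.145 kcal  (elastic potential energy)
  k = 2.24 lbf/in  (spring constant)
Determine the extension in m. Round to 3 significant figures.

1.76 m

Rearranging: x = √(2U/k).
U = 0.145 kcal = 606.7 J; k = 2.24 lbf/in = 392.3 N/m.
x = 1.759 m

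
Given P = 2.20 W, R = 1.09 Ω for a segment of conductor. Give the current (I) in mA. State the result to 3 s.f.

1420 mA

Rearranging P = I²R for I: I = √(P/R).
P = 2.20 W; R = 1.09 Ω.
I = 1.421 A
1.421 A × (1 mA / 0.001000 A) = 1421 mA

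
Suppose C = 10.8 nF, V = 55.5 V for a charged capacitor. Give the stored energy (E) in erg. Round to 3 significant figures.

166 erg

Directly: E = ½CV².
C = 10.8 nF = 1.080×10^-8 F; V = 55.5 V.
E = 1.663×10^-5 J
1.663×10^-5 J × (1 erg / 1.000×10^-7 J) = 166.3 erg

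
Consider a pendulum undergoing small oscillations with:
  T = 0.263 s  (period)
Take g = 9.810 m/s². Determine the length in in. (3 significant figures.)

Rearranging: L = g·(T/2π)².
T = 0.263 s; g = 9.810 m/s².
L = 0.01719 m
0.01719 m × (1 in / 0.02540 m) = 0.6767 in

0.677 in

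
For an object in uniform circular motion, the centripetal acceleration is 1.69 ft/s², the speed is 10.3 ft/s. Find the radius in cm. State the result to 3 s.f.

Rearranging a = v²/r for r: r = v²/a.
a = 1.69 ft/s² = 0.5151 m/s²; v = 10.3 ft/s = 3.139 m/s.
r = 19.13 m
19.13 m × (1 cm / 0.01000 m) = 1913 cm

1910 cm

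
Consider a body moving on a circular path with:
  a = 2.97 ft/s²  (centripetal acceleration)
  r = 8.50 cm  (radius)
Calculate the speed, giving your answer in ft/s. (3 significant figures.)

Solving a = v²/r for v: v = √(a·r).
a = 2.97 ft/s² = 0.9053 m/s²; r = 8.50 cm = 0.08500 m.
v = 0.2774 m/s
0.2774 m/s × (1 ft/s / 0.3048 m/s) = 0.9101 ft/s

0.910 ft/s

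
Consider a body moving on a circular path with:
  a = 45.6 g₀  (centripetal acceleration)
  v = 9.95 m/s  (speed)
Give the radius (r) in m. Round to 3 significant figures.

Rearranging a = v²/r for r: r = v²/a.
a = 45.6 g₀ = 447.2 m/s²; v = 9.95 m/s.
r = 0.2214 m

0.221 m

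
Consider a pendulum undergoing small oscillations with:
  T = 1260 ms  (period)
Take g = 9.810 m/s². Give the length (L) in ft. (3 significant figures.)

Rearranging: L = g·(T/2π)².
T = 1260 ms = 1.260 s; g = 9.810 m/s².
L = 0.3945 m
0.3945 m × (1 ft / 0.3048 m) = 1.294 ft

1.29 ft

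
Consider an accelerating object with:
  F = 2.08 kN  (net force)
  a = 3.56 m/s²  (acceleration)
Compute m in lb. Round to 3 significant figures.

1290 lb

Rearranging F = m·a for m: m = F/a.
F = 2.08 kN = 2080 N; a = 3.56 m/s².
m = 584.3 kg
584.3 kg × (1 lb / 0.4536 kg) = 1288 lb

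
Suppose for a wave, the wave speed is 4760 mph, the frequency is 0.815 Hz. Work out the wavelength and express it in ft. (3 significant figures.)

8570 ft

Solving v = f·λ for λ: λ = v/f.
v = 4760 mph = 2128 m/s; f = 0.815 Hz.
λ = 2611 m
2611 m × (1 ft / 0.3048 m) = 8566 ft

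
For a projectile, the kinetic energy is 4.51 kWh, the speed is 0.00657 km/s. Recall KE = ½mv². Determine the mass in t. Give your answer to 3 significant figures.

Rearranging KE = ½mv² for m: m = 2·KE/v².
KE = 4.51 kWh = 1.624×10^7 J; v = 0.00657 km/s = 6.570 m/s.
m = 7.523×10^5 kg
7.523×10^5 kg × (1 t / 1000 kg) = 752.3 t

752 t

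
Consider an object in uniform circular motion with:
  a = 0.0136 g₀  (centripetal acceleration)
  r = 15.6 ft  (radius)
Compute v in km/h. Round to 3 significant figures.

Rearranging a = v²/r for v: v = √(a·r).
a = 0.0136 g₀ = 0.1334 m/s²; r = 15.6 ft = 4.755 m.
v = 0.7963 m/s
0.7963 m/s × (1 km/h / 0.2778 m/s) = 2.867 km/h

2.87 km/h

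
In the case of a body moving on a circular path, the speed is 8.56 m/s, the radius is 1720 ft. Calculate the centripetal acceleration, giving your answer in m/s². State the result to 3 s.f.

Directly: a = v²/r.
v = 8.56 m/s; r = 1720 ft = 524.3 m.
a = 0.1398 m/s²

0.140 m/s²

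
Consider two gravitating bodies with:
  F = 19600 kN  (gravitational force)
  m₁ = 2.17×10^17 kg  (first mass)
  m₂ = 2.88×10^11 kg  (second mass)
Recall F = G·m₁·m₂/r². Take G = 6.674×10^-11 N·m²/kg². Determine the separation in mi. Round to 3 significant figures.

287 mi

From Newton's law of gravitation: r = √(G·m₁m₂/F).
F = 19600 kN = 1.960×10^7 N; m₁ = 2.17×10^17 kg; m₂ = 2.88×10^11 kg; G = 6.674×10^-11 N·m²/kg².
r = 4.613×10^5 m
4.613×10^5 m × (1 mi / 1609 m) = 286.6 mi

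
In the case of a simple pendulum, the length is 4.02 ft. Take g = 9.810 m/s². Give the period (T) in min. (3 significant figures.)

0.0370 min

Directly: T = 2π√(L/g).
L = 4.02 ft = 1.225 m; g = 9.810 m/s².
T = 2.221 s
2.221 s × (1 min / 60.00 s) = 0.03701 min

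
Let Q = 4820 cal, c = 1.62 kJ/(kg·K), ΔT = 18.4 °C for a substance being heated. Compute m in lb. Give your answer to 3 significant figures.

1.49 lb

Solving Q = m·c·ΔT for m: m = Q/(c·ΔT).
Q = 4820 cal = 20167 J; c = 1.62 kJ/(kg·K) = 1620 J/(kg·K); ΔT = 18.4 °C = 18.40 K.
m = 0.6766 kg
0.6766 kg × (1 lb / 0.4536 kg) = 1.492 lb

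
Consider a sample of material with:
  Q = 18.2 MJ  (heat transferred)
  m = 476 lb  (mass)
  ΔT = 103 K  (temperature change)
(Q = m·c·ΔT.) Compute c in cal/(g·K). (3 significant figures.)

Rearranging: c = Q/(m·ΔT).
Q = 18.2 MJ = 1.820×10^7 J; m = 476 lb = 215.9 kg; ΔT = 103 K.
c = 818.4 J/(kg·K)
818.4 J/(kg·K) × (1 cal/(g·K) / 4184 J/(kg·K)) = 0.1956 cal/(g·K)

0.196 cal/(g·K)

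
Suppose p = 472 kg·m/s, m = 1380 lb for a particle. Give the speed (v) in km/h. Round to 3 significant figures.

2.71 km/h

Solving p = m·v for v: v = p/m.
p = 472 kg·m/s; m = 1380 lb = 626.0 kg.
v = 0.7540 m/s
0.7540 m/s × (1 km/h / 0.2778 m/s) = 2.715 km/h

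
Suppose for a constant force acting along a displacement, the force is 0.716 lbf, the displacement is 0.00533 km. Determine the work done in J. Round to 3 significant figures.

17.0 J

Directly: W = F·d.
F = 0.716 lbf = 3.185 N; d = 0.00533 km = 5.330 m.
W = 16.98 J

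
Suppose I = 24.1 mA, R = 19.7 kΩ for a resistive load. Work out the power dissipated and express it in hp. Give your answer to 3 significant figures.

0.0153 hp

P is given directly by: P = I²R.
I = 24.1 mA = 0.02410 A; R = 19.7 kΩ = 19700 Ω.
P = 11.44 W
11.44 W × (1 hp / 745.7 W) = 0.01534 hp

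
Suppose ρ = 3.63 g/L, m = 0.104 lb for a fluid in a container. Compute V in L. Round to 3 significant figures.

13.0 L

Solving ρ = m/V for V: V = m/ρ.
ρ = 3.63 g/L = 3.630 kg/m³; m = 0.104 lb = 0.04717 kg.
V = 0.01300 m³
0.01300 m³ × (1 L / 0.001000 m³) = 13.00 L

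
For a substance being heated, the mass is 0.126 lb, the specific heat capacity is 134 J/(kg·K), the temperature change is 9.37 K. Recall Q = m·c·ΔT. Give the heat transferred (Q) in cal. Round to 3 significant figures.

17.2 cal

Q is given directly by: Q = mcΔT.
m = 0.126 lb = 0.05715 kg; c = 134 J/(kg·K); ΔT = 9.37 K.
Q = 71.76 J
71.76 J × (1 cal / 4.184 J) = 17.15 cal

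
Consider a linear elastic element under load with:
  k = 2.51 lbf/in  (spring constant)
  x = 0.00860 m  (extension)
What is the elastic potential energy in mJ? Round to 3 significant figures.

Directly: U = ½kx².
k = 2.51 lbf/in = 439.6 N/m; x = 0.00860 m.
U = 0.01626 J
0.01626 J × (1 mJ / 0.001000 J) = 16.26 mJ

16.3 mJ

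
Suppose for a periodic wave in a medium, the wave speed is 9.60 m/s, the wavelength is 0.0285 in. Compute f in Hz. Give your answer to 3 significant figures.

13300 Hz

Rearranging: f = v/λ.
v = 9.60 m/s; λ = 0.0285 in = 7.239×10^-4 m.
f = 13262 Hz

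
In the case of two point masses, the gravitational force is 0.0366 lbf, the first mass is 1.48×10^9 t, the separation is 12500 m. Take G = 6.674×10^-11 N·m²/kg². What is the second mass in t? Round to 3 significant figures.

From Newton's law of gravitation: m₂ = F·r²/(G·m₁).
F = 0.0366 lbf = 0.1628 N; m₁ = 1.48×10^9 t = 1.480×10^12 kg; r = 12500 m; G = 6.674×10^-11 N·m²/kg².
m₂ = 2.575×10^5 kg
2.575×10^5 kg × (1 t / 1000 kg) = 257.5 t

258 t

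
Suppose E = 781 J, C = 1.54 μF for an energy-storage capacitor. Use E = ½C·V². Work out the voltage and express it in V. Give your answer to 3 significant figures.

Rearranging: V = √(2E/C).
E = 781 J; C = 1.54 μF = 1.540×10^-6 F.
V = 31848 V

31800 V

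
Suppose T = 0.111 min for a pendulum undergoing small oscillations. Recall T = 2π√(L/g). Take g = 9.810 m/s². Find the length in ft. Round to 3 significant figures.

Rearranging: L = g·(T/2π)².
T = 0.111 min = 6.660 s; g = 9.810 m/s².
L = 11.02 m
11.02 m × (1 ft / 0.3048 m) = 36.16 ft

36.2 ft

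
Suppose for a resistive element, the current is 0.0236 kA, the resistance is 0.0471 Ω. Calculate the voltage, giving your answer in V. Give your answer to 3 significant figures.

From Ohm's law: V = IR.
I = 0.0236 kA = 23.60 A; R = 0.0471 Ω.
V = 1.112 V

1.11 V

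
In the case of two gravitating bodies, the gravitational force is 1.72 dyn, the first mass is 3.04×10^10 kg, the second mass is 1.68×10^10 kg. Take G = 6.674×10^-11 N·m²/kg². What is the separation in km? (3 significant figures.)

From Newton's law of gravitation: r = √(G·m₁m₂/F).
F = 1.72 dyn = 1.720×10^-5 N; m₁ = 3.04×10^10 kg; m₂ = 1.68×10^10 kg; G = 6.674×10^-11 N·m²/kg².
r = 4.452×10^7 m
4.452×10^7 m × (1 km / 1000 m) = 44516 km

44500 km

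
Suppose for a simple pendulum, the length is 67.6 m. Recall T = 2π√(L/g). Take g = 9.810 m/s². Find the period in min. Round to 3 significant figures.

T is given directly by: T = 2π√(L/g).
L = 67.6 m; g = 9.810 m/s².
T = 16.49 s
16.49 s × (1 min / 60.00 s) = 0.2749 min

0.275 min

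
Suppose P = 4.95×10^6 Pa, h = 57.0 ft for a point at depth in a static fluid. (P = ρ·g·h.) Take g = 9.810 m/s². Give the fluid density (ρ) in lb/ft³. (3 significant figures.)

1810 lb/ft³

Rearranging: ρ = P/(g·h).
P = 4.95×10^6 Pa; h = 57.0 ft = 17.37 m; g = 9.810 m/s².
ρ = 29043 kg/m³
29043 kg/m³ × (1 lb/ft³ / 16.02 kg/m³) = 1813 lb/ft³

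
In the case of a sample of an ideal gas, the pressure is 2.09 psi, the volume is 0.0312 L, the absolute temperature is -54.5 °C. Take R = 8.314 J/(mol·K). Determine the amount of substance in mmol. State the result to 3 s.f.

0.247 mmol

From the ideal-gas law: n = PV/(RT).
P = 2.09 psi = 14410 Pa; V = 0.0312 L = 3.120×10^-5 m³; T = -54.5 °C = 218.6 K; R = 8.314 J/(mol·K).
n = 2.473×10^-4 mol
2.473×10^-4 mol × (1 mmol / 0.001000 mol) = 0.2473 mmol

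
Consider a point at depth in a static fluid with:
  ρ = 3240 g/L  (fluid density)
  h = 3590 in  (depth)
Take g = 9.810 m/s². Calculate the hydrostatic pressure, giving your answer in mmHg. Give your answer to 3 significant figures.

P is given directly by: P = ρgh.
ρ = 3240 g/L = 3240 kg/m³; h = 3590 in = 91.19 m; g = 9.810 m/s².
P = 2.898×10^6 Pa
2.898×10^6 Pa × (1 mmHg / 133.3 Pa) = 21739 mmHg

21700 mmHg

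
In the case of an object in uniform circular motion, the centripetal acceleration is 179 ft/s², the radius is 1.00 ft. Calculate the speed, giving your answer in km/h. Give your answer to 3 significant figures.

14.7 km/h

Rearranging: v = √(a·r).
a = 179 ft/s² = 54.56 m/s²; r = 1.00 ft = 0.3048 m.
v = 4.078 m/s
4.078 m/s × (1 km/h / 0.2778 m/s) = 14.68 km/h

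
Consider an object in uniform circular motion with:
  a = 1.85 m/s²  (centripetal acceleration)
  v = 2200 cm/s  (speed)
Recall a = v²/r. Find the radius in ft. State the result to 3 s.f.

858 ft

Rearranging a = v²/r for r: r = v²/a.
a = 1.85 m/s²; v = 2200 cm/s = 22.00 m/s.
r = 261.6 m
261.6 m × (1 ft / 0.3048 m) = 858.3 ft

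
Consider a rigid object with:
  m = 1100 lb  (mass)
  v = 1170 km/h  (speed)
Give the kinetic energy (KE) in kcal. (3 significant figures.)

6300 kcal

KE is given directly by: KE = ½mv².
m = 1100 lb = 499.0 kg; v = 1170 km/h = 325.0 m/s.
KE = 2.635×10^7 J  (the unit combination reduces to kg·m²/s² = J)
2.635×10^7 J × (1 kcal / 4184 J) = 6298 kcal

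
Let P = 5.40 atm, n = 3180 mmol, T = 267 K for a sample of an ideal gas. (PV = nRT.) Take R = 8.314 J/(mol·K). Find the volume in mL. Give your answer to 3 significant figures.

12900 mL

Rearranging: V = nRT/P.
P = 5.40 atm = 5.472×10^5 Pa; n = 3180 mmol = 3.180 mol; T = 267 K; R = 8.314 J/(mol·K).
V = 0.01290 m³
0.01290 m³ × (1 mL / 1.000×10^-6 m³) = 12901 mL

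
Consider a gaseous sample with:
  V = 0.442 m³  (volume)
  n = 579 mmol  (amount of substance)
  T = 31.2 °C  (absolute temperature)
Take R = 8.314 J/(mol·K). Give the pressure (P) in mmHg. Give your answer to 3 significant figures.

24.9 mmHg

Directly: P = nRT/V.
V = 0.442 m³; n = 579 mmol = 0.5790 mol; T = 31.2 °C = 304.3 K; R = 8.314 J/(mol·K).
P = 3315 Pa  (the unit combination reduces to kg/(m·s²) = Pa)
3315 Pa × (1 mmHg / 133.3 Pa) = 24.86 mmHg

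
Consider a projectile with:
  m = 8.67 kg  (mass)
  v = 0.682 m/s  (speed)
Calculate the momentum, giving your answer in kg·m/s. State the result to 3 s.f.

5.91 kg·m/s

p is given directly by: p = mv.
m = 8.67 kg; v = 0.682 m/s.
p = 5.913 kg·m/s  (the unit combination reduces to kg·m/s = kg·m/s)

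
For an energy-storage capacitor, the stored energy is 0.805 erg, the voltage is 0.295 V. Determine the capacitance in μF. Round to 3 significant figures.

1.85 μF

Rearranging: C = 2E/V².
E = 0.805 erg = 8.050×10^-8 J; V = 0.295 V.
C = 1.850×10^-6 F
1.850×10^-6 F × (1 μF / 1.000×10^-6 F) = 1.850 μF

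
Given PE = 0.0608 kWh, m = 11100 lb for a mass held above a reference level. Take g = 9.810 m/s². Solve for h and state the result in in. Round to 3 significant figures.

Rearranging: h = PE/(m·g).
PE = 0.0608 kWh = 2.189×10^5 J; m = 11100 lb = 5035 kg; g = 9.810 m/s².
h = 4.431 m
4.431 m × (1 in / 0.02540 m) = 174.5 in

174 in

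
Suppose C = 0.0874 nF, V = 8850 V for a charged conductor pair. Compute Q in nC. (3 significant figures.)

773 nC

Rearranging C = Q/V for Q: Q = CV.
C = 0.0874 nF = 8.740×10^-11 F; V = 8850 V.
Q = 7.735×10^-7 C  (the unit combination reduces to A·s = C)
7.735×10^-7 C × (1 nC / 1.000×10^-9 C) = 773.5 nC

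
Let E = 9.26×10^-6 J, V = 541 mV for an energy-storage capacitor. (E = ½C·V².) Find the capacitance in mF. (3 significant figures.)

0.0633 mF

Rearranging E = ½C·V² for C: C = 2E/V².
E = 9.26×10^-6 J; V = 541 mV = 0.5410 V.
C = 6.328×10^-5 F
6.328×10^-5 F × (1 mF / 0.001000 F) = 0.06328 mF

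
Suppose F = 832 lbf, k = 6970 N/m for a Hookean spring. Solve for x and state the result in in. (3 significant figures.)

20.9 in

Rearranging F = k·x for x: x = F/k.
F = 832 lbf = 3701 N; k = 6970 N/m.
x = 0.5310 m
0.5310 m × (1 in / 0.02540 m) = 20.90 in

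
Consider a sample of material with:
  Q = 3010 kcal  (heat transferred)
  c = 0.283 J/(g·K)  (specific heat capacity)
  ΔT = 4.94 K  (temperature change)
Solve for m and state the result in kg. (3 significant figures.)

9010 kg

Rearranging Q = m·c·ΔT for m: m = Q/(c·ΔT).
Q = 3010 kcal = 1.259×10^7 J; c = 0.283 J/(g·K) = 283.0 J/(kg·K); ΔT = 4.94 K.
m = 9008 kg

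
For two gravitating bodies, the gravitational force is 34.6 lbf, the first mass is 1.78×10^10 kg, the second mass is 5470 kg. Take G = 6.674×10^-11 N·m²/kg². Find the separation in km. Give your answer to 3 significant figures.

Solving F = G·m₁·m₂/r² for r: r = √(G·m₁m₂/F).
F = 34.6 lbf = 153.9 N; m₁ = 1.78×10^10 kg; m₂ = 5470 kg; G = 6.674×10^-11 N·m²/kg².
r = 6.498 m
6.498 m × (1 km / 1000 m) = 0.006498 km

0.00650 km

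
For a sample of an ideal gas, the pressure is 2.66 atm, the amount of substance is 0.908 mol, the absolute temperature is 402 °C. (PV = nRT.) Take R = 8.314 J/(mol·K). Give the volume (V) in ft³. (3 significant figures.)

From the ideal-gas law: V = nRT/P.
P = 2.66 atm = 2.695×10^5 Pa; n = 0.908 mol; T = 402 °C = 675.1 K; R = 8.314 J/(mol·K).
V = 0.01891 m³
0.01891 m³ × (1 ft³ / 0.02832 m³) = 0.6678 ft³

0.668 ft³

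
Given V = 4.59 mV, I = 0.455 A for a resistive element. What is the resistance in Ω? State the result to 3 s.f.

From Ohm's law: R = V/I.
V = 4.59 mV = 0.004590 V; I = 0.455 A.
R = 0.01009 Ω

0.0101 Ω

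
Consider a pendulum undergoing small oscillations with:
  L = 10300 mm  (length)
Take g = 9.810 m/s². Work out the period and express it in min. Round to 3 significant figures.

Directly: T = 2π√(L/g).
L = 10300 mm = 10.30 m; g = 9.810 m/s².
T = 6.438 s
6.438 s × (1 min / 60.00 s) = 0.1073 min

0.107 min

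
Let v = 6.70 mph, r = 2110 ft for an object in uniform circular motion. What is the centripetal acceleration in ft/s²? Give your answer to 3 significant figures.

Directly: a = v²/r.
v = 6.70 mph = 2.995 m/s; r = 2110 ft = 643.1 m.
a = 0.01395 m/s²
0.01395 m/s² × (1 ft/s² / 0.3048 m/s²) = 0.04576 ft/s²

0.0458 ft/s²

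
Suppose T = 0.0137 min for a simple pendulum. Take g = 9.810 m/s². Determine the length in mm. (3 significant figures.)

Solving T = 2π√(L/g) for L: L = g·(T/2π)².
T = 0.0137 min = 0.8220 s; g = 9.810 m/s².
L = 0.1679 m
0.1679 m × (1 mm / 0.001000 m) = 167.9 mm

168 mm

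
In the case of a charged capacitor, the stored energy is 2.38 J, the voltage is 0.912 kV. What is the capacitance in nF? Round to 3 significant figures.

5720 nF

Solving E = ½C·V² for C: C = 2E/V².
E = 2.38 J; V = 0.912 kV = 912.0 V.
C = 5.723×10^-6 F
5.723×10^-6 F × (1 nF / 1.000×10^-9 F) = 5723 nF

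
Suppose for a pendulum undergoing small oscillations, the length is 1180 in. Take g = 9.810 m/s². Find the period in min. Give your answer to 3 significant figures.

0.183 min

Directly: T = 2π√(L/g).
L = 1180 in = 29.97 m; g = 9.810 m/s².
T = 10.98 s
10.98 s × (1 min / 60.00 s) = 0.1830 min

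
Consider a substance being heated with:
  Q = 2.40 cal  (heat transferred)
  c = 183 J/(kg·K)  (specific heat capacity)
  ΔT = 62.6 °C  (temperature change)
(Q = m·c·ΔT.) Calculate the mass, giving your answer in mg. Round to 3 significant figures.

877 mg

Rearranging Q = m·c·ΔT for m: m = Q/(c·ΔT).
Q = 2.40 cal = 10.04 J; c = 183 J/(kg·K); ΔT = 62.6 °C = 62.60 K.
m = 8.766×10^-4 kg
8.766×10^-4 kg × (1 mg / 1.000×10^-6 kg) = 876.6 mg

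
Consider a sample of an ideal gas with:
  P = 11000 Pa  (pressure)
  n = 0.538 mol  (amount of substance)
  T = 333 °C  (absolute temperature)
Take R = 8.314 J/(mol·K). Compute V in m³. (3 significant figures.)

Solving PV = nRT for V: V = nRT/P.
P = 11000 Pa; n = 0.538 mol; T = 333 °C = 606.1 K; R = 8.314 J/(mol·K).
V = 0.2465 m³

0.246 m³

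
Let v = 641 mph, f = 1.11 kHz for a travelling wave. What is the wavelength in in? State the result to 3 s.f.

10.2 in

Rearranging: λ = v/f.
v = 641 mph = 286.6 m/s; f = 1.11 kHz = 1110 Hz.
λ = 0.2582 m
0.2582 m × (1 in / 0.02540 m) = 10.16 in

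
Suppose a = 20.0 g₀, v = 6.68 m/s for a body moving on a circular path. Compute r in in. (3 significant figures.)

Solving a = v²/r for r: r = v²/a.
a = 20.0 g₀ = 196.1 m/s²; v = 6.68 m/s.
r = 0.2275 m
0.2275 m × (1 in / 0.02540 m) = 8.957 in

8.96 in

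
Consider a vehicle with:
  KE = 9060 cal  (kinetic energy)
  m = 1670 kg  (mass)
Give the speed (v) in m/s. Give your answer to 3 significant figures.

Solving KE = ½mv² for v: v = √(2·KE/m).
KE = 9060 cal = 37907 J; m = 1670 kg.
v = 6.738 m/s

6.74 m/s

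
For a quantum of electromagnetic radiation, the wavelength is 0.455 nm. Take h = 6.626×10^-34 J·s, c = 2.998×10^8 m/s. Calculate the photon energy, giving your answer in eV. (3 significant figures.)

2720 eV

Directly: E = hc/λ.
λ = 0.455 nm = 4.550×10^-10 m; h = 6.626×10^-34 J·s; c = 2.998×10^8 m/s.
E = 4.366×10^-16 J
4.366×10^-16 J × (1 eV / 1.602×10^-19 J) = 2725 eV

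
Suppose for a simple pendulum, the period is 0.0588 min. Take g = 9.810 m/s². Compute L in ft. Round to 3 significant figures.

Rearranging: L = g·(T/2π)².
T = 0.0588 min = 3.528 s; g = 9.810 m/s².
L = 3.093 m
3.093 m × (1 ft / 0.3048 m) = 10.15 ft

10.1 ft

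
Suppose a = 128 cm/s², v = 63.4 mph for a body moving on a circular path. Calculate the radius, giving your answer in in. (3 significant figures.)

Rearranging: r = v²/a.
a = 128 cm/s² = 1.280 m/s²; v = 63.4 mph = 28.34 m/s.
r = 627.6 m
627.6 m × (1 in / 0.02540 m) = 24707 in

24700 in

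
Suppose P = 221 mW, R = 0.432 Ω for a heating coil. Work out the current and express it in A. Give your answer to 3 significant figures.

Solving P = I²R for I: I = √(P/R).
P = 221 mW = 0.2210 W; R = 0.432 Ω.
I = 0.7152 A

0.715 A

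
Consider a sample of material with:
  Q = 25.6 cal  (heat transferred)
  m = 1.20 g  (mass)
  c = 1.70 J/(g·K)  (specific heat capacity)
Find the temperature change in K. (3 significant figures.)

Solving Q = m·c·ΔT for ΔT: ΔT = Q/(m·c).
Q = 25.6 cal = 107.1 J; m = 1.20 g = 0.001200 kg; c = 1.70 J/(g·K) = 1700 J/(kg·K).
ΔT = 52.51 K

52.5 K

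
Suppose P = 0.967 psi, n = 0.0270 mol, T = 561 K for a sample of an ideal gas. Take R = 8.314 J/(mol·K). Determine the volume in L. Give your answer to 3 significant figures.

18.9 L

Rearranging PV = nRT for V: V = nRT/P.
P = 0.967 psi = 6667 Pa; n = 0.0270 mol; T = 561 K; R = 8.314 J/(mol·K).
V = 0.01889 m³
0.01889 m³ × (1 L / 0.001000 m³) = 18.89 L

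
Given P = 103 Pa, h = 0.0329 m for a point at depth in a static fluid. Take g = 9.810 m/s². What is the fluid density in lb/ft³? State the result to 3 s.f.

19.9 lb/ft³

Rearranging P = ρ·g·h for ρ: ρ = P/(g·h).
P = 103 Pa; h = 0.0329 m; g = 9.810 m/s².
ρ = 319.1 kg/m³
319.1 kg/m³ × (1 lb/ft³ / 16.02 kg/m³) = 19.92 lb/ft³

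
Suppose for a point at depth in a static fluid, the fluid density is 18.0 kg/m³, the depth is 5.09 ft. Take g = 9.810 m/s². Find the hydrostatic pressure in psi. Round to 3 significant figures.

0.0397 psi

Directly: P = ρgh.
ρ = 18.0 kg/m³; h = 5.09 ft = 1.551 m; g = 9.810 m/s².
P = 274.0 Pa
274.0 Pa × (1 psi / 6895 Pa) = 0.03973 psi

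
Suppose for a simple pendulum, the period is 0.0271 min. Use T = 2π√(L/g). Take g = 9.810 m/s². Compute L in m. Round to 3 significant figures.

0.657 m

Rearranging T = 2π√(L/g) for L: L = g·(T/2π)².
T = 0.0271 min = 1.626 s; g = 9.810 m/s².
L = 0.6570 m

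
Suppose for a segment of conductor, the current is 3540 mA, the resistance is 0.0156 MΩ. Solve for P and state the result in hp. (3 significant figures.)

Directly: P = I²R.
I = 3540 mA = 3.540 A; R = 0.0156 MΩ = 15600 Ω.
P = 1.955×10^5 W
1.955×10^5 W × (1 hp / 745.7 W) = 262.2 hp

262 hp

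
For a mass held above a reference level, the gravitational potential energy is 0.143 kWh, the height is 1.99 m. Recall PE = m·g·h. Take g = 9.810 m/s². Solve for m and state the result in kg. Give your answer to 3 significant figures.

Rearranging: m = PE/(g·h).
PE = 0.143 kWh = 5.148×10^5 J; h = 1.99 m; g = 9.810 m/s².
m = 26370 kg

26400 kg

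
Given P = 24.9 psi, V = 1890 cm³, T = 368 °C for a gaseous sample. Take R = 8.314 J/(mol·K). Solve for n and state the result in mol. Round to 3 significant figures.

0.0609 mol

From the ideal-gas law: n = PV/(RT).
P = 24.9 psi = 1.717×10^5 Pa; V = 1890 cm³ = 0.001890 m³; T = 368 °C = 641.1 K; R = 8.314 J/(mol·K).
n = 0.06087 mol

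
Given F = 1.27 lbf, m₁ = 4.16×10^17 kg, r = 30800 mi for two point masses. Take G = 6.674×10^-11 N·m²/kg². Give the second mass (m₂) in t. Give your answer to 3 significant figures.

5.00×10^5 t

From Newton's law of gravitation: m₂ = F·r²/(G·m₁).
F = 1.27 lbf = 5.649 N; m₁ = 4.16×10^17 kg; r = 30800 mi = 4.957×10^7 m; G = 6.674×10^-11 N·m²/kg².
m₂ = 4.999×10^8 kg
4.999×10^8 kg × (1 t / 1000 kg) = 4.999×10^5 t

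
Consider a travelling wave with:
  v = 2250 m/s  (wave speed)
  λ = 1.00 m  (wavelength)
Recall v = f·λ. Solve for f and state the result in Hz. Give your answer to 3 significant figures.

Rearranging v = f·λ for f: f = v/λ.
v = 2250 m/s; λ = 1.00 m.
f = 2250 Hz

2250 Hz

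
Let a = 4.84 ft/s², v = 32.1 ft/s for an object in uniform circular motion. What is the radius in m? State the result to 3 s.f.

Solving a = v²/r for r: r = v²/a.
a = 4.84 ft/s² = 1.475 m/s²; v = 32.1 ft/s = 9.784 m/s.
r = 64.89 m

64.9 m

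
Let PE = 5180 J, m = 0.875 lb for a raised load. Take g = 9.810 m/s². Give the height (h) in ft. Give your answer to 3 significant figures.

Rearranging: h = PE/(m·g).
PE = 5180 J; m = 0.875 lb = 0.3969 kg; g = 9.810 m/s².
h = 1330 m
1330 m × (1 ft / 0.3048 m) = 4365 ft

4360 ft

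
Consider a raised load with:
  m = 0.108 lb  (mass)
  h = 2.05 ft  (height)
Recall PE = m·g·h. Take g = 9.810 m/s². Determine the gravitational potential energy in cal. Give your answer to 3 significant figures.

PE is given directly by: PE = mgh.
m = 0.108 lb = 0.04899 kg; h = 2.05 ft = 0.6248 m; g = 9.810 m/s².
PE = 0.3003 J
0.3003 J × (1 cal / 4.184 J) = 0.07177 cal

0.0718 cal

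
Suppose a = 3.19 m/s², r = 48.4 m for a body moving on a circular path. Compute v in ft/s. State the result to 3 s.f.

40.8 ft/s

Rearranging: v = √(a·r).
a = 3.19 m/s²; r = 48.4 m.
v = 12.43 m/s
12.43 m/s × (1 ft/s / 0.3048 m/s) = 40.77 ft/s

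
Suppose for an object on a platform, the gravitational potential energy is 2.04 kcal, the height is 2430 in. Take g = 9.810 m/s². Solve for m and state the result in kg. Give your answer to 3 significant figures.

Solving PE = m·g·h for m: m = PE/(g·h).
PE = 2.04 kcal = 8535 J; h = 2430 in = 61.72 m; g = 9.810 m/s².
m = 14.10 kg

14.1 kg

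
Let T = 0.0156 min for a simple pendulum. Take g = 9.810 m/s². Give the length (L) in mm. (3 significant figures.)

Solving T = 2π√(L/g) for L: L = g·(T/2π)².
T = 0.0156 min = 0.9360 s; g = 9.810 m/s².
L = 0.2177 m
0.2177 m × (1 mm / 0.001000 m) = 217.7 mm

218 mm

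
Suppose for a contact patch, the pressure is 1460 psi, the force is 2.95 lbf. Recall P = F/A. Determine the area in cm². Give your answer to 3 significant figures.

Solving P = F/A for A: A = F/P.
P = 1460 psi = 1.007×10^7 Pa; F = 2.95 lbf = 13.12 N.
A = 1.304×10^-6 m²
1.304×10^-6 m² × (1 cm² / 1.000×10^-4 m²) = 0.01304 cm²

0.0130 cm²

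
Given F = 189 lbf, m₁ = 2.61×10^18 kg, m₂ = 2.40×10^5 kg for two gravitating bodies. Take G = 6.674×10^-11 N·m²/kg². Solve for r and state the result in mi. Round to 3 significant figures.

From Newton's law of gravitation: r = √(G·m₁m₂/F).
F = 189 lbf = 840.7 N; m₁ = 2.61×10^18 kg; m₂ = 2.40×10^5 kg; G = 6.674×10^-11 N·m²/kg².
r = 2.230×10^5 m
2.230×10^5 m × (1 mi / 1609 m) = 138.6 mi

139 mi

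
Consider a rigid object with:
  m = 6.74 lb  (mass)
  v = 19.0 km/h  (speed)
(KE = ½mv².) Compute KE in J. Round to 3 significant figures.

42.6 J

Directly: KE = ½mv².
m = 6.74 lb = 3.057 kg; v = 19.0 km/h = 5.278 m/s.
KE = 42.58 J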